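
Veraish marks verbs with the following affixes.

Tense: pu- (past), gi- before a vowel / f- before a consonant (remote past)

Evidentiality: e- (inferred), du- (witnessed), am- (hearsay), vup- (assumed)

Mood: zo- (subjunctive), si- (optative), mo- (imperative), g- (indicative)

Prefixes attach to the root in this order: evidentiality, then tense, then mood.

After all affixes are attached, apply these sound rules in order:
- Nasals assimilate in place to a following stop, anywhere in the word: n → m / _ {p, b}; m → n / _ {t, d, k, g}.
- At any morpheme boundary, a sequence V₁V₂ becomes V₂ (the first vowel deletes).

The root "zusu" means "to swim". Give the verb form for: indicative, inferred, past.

gpezusu

Attach evidentiality inferred e- → ezusu.
Attach tense past pu- → puezusu.
Attach mood indicative g- → gpuezusu.
Nasal assimilation: no change.
Apply vowel deletion: gpuezusu → gpezusu.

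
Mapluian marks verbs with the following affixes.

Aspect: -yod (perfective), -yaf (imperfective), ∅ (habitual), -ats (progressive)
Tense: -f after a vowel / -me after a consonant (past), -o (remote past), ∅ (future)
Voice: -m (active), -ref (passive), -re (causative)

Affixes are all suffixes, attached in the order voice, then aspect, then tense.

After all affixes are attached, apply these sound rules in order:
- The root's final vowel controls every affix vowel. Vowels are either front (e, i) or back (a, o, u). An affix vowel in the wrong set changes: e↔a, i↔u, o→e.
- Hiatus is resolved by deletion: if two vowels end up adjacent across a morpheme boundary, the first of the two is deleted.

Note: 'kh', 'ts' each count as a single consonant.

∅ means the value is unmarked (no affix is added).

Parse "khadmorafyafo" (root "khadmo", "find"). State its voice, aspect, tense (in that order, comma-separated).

passive, imperfective, remote past

Segment: khadmo-ref-yaf-o.
voice: -ref → passive.
aspect: -yaf → imperfective.
tense: -o → remote past.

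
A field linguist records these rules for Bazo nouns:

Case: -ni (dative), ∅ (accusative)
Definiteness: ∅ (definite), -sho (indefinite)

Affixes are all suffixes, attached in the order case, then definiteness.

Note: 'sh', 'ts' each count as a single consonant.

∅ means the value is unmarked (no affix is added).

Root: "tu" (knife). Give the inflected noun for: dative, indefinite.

tunisho

Attach case dative -ni → tuni.
Attach definiteness indefinite -sho → tunisho.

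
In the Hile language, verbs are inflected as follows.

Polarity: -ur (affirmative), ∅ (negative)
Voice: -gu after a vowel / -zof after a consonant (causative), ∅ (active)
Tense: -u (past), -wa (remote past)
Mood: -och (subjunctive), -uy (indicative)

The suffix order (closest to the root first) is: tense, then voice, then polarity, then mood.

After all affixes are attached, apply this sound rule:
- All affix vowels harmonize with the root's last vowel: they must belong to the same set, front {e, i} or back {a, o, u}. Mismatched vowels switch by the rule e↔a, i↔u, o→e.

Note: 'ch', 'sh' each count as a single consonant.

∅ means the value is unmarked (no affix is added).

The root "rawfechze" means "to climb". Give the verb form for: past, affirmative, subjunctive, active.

Attach tense past -u → rawfechzeu.
voice = active: zero marking, form stays rawfechzeu.
Attach polarity affirmative -ur → rawfechzeuur.
Attach mood subjunctive -och → rawfechzeuuroch.
Apply vowel harmony: rawfechzeuuroch → rawfechzeiirech.

rawfechzeiirech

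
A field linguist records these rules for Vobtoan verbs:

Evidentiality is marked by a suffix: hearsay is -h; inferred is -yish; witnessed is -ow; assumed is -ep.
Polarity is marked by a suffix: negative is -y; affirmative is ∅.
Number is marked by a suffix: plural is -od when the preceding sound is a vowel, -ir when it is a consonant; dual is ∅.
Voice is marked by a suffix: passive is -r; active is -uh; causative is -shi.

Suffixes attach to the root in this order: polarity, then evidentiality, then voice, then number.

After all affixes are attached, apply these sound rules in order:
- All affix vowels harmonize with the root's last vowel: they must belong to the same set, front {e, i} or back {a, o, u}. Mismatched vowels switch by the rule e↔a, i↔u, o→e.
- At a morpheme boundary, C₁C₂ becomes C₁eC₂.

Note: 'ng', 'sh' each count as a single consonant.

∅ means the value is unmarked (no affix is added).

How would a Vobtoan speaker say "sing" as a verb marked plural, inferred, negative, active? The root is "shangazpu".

shangazpuyeyushuhur

Attach polarity negative -y → shangazpuy.
Attach evidentiality inferred -yish → shangazpuyyish.
Attach voice active -uh → shangazpuyyishuh.
Attach number plural -ir (after consonant 'h') → shangazpuyyishuhir.
Apply vowel harmony: shangazpuyyishuhir → shangazpuyyushuhur.
Apply epenthesis: shangazpuyyushuhur → shangazpuyeyushuhur.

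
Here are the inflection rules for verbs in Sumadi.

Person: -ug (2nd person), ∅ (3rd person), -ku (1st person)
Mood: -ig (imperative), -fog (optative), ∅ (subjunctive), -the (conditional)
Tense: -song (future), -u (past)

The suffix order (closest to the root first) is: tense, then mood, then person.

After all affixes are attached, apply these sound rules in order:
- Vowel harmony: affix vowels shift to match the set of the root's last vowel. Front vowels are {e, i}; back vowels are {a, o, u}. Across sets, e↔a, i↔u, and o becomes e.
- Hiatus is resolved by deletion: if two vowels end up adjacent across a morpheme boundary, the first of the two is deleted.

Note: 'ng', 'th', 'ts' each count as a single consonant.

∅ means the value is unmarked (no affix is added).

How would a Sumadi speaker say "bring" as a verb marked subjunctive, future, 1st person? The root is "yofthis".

yofthissengki

Attach tense future -song → yofthissong.
mood = subjunctive: zero marking, form stays yofthissong.
Attach person 1st person -ku → yofthissongku.
Apply vowel harmony: yofthissongku → yofthissengki.
Vowel deletion: no change.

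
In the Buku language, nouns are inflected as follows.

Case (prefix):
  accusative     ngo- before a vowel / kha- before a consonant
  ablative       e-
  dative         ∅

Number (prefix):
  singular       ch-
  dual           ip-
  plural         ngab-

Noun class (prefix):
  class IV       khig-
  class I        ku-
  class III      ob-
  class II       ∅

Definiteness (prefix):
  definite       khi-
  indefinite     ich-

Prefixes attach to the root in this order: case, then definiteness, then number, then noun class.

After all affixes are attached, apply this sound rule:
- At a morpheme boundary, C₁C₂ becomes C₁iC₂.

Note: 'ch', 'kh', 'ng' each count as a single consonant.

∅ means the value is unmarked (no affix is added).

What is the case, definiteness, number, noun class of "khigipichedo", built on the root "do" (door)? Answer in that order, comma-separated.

Segment: khig-ip-ich-e-do.
case: e- → ablative.
definiteness: ich- → indefinite.
number: ip- → dual.
noun class: khig- → class IV.

ablative, indefinite, dual, class IV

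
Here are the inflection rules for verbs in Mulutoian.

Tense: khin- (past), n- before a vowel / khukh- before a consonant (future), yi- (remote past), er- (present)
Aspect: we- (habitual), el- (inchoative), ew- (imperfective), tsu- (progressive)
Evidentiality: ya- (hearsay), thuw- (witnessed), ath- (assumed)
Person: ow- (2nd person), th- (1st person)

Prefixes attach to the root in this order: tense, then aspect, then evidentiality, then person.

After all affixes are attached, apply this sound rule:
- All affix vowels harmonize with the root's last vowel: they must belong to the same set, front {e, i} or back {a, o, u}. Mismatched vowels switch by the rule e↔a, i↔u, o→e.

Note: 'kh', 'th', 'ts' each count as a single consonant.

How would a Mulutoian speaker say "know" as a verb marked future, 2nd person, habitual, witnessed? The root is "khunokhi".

Attach tense future khukh- (before consonant 'kh') → khukhkhunokhi.
Attach aspect habitual we- → wekhukhkhunokhi.
Attach evidentiality witnessed thuw- → thuwwekhukhkhunokhi.
Attach person 2nd person ow- → owthuwwekhukhkhunokhi.
Apply vowel harmony: owthuwwekhukhkhunokhi → ewthiwwekhikhkhunokhi.

ewthiwwekhikhkhunokhi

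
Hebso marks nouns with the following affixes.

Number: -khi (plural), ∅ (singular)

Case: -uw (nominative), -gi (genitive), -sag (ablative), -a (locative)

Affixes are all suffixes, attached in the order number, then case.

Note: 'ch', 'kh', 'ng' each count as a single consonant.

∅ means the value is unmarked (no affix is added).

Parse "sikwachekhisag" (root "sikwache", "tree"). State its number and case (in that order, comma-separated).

plural, ablative

Segment: sikwache-khi-sag.
number: -khi → plural.
case: -sag → ablative.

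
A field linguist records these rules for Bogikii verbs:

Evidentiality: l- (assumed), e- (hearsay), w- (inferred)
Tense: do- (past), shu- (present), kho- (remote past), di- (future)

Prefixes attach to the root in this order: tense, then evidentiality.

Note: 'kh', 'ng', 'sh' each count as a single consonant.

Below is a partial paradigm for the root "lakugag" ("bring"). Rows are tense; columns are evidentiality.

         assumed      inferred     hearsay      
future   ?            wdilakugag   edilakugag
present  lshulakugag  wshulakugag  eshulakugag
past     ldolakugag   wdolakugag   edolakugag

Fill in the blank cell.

ldilakugag

Attach tense future di- → dilakugag.
Attach evidentiality assumed l- → ldilakugag.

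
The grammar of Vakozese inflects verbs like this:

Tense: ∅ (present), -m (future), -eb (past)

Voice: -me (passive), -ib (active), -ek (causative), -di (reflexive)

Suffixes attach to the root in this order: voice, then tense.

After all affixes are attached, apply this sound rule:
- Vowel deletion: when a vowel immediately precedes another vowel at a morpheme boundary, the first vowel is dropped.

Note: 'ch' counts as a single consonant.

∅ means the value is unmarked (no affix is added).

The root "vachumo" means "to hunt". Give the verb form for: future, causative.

Attach voice causative -ek → vachumoek.
Attach tense future -m → vachumoekm.
Apply vowel deletion: vachumoekm → vachumekm.

vachumekm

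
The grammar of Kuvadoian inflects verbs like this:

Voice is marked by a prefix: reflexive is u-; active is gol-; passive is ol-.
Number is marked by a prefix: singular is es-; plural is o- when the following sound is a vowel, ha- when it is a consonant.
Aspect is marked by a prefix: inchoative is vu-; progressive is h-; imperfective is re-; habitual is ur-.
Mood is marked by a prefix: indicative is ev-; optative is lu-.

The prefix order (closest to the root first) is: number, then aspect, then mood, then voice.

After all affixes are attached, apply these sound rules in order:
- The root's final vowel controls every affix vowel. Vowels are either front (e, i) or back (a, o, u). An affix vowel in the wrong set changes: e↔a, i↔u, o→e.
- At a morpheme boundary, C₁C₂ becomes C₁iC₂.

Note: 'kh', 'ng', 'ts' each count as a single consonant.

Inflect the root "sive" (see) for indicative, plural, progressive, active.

gelevihihesive

Attach number plural ha- (before consonant 's') → hasive.
Attach aspect progressive h- → hhasive.
Attach mood indicative ev- → evhhasive.
Attach voice active gol- → golevhhasive.
Apply vowel harmony: golevhhasive → gelevhhesive.
Apply epenthesis: gelevhhesive → gelevihihesive.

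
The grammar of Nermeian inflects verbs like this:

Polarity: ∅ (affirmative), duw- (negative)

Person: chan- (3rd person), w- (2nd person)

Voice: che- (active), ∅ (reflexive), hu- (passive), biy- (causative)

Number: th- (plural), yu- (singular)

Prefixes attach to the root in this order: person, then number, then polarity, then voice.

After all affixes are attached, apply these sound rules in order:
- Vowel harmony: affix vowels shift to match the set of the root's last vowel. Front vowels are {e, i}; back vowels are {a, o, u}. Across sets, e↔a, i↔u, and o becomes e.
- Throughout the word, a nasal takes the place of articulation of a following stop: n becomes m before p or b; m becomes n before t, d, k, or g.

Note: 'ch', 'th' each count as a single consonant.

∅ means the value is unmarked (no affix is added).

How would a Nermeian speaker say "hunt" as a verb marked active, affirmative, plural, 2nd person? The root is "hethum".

chathwhethum

Attach person 2nd person w- → whethum.
Attach number plural th- → thwhethum.
polarity = affirmative: zero marking, form stays thwhethum.
Attach voice active che- → chethwhethum.
Apply vowel harmony: chethwhethum → chathwhethum.
Nasal assimilation: no change.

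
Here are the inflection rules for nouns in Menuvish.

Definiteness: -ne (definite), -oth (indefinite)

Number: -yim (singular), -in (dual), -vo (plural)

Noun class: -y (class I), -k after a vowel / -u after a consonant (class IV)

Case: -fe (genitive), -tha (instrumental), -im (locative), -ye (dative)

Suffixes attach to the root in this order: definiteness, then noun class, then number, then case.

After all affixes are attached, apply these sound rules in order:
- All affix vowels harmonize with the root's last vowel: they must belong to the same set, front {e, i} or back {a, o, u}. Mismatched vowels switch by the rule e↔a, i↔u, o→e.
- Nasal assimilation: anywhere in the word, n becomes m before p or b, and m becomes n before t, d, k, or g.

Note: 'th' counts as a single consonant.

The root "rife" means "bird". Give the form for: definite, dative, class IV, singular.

Attach definiteness definite -ne → rifene.
Attach noun class class IV -k (after vowel 'e') → rifenek.
Attach number singular -yim → rifenekyim.
Attach case dative -ye → rifenekyimye.
Vowel harmony: no change.
Nasal assimilation: no change.

rifenekyimye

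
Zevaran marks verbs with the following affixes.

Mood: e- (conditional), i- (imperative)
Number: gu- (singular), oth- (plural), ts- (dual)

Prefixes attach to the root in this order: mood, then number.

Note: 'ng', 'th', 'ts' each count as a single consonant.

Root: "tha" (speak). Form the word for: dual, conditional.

Attach mood conditional e- → etha.
Attach number dual ts- → tsetha.

tsetha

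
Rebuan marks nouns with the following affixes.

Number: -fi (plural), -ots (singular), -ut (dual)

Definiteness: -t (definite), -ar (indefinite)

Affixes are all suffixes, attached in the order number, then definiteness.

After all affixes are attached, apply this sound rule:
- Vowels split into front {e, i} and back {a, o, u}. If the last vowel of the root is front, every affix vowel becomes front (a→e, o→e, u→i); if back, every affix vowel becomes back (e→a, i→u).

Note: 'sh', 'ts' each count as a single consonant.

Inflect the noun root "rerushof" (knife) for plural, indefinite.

Attach number plural -fi → rerushoffi.
Attach definiteness indefinite -ar → rerushoffiar.
Apply vowel harmony: rerushoffiar → rerushoffuar.

rerushoffuar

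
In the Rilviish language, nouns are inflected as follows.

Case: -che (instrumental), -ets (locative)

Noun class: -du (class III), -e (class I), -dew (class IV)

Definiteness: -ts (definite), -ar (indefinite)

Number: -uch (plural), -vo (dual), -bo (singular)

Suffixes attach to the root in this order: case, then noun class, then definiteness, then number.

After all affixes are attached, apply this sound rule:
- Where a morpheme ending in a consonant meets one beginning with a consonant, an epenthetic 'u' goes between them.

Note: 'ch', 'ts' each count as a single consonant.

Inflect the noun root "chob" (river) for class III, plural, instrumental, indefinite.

Attach case instrumental -che → chobche.
Attach noun class class III -du → chobchedu.
Attach definiteness indefinite -ar → chobcheduar.
Attach number plural -uch → chobcheduaruch.
Apply epenthesis: chobcheduaruch → chobucheduaruch.

chobucheduaruch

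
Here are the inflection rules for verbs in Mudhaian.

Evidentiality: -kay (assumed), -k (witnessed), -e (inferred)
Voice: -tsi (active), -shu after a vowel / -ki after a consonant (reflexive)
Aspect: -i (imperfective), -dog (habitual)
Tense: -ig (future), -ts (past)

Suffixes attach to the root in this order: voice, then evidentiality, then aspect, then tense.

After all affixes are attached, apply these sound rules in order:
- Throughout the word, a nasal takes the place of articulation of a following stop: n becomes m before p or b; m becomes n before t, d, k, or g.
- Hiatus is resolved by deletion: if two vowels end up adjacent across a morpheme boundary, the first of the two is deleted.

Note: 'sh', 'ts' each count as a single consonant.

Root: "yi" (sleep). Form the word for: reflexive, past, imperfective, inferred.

Attach voice reflexive -shu (after vowel 'i') → yishu.
Attach evidentiality inferred -e → yishue.
Attach aspect imperfective -i → yishuei.
Attach tense past -ts → yishueits.
Nasal assimilation: no change.
Apply vowel deletion: yishueits → yishits.

yishits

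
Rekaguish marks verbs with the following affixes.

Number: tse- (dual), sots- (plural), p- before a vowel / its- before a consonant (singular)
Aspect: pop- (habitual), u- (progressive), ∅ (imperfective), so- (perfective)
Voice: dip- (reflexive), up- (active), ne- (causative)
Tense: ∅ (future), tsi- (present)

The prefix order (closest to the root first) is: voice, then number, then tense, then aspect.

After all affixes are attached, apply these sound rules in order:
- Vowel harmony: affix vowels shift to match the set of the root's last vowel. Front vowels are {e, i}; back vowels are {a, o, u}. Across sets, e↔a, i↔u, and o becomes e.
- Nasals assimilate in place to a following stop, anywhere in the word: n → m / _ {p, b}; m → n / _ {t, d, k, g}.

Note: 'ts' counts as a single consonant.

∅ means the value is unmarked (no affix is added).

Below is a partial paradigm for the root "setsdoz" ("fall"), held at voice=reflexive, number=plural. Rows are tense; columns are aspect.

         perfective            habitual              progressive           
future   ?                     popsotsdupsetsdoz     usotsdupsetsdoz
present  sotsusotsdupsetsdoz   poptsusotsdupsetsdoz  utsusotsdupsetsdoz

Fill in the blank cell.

sosotsdupsetsdoz

Attach voice reflexive dip- → dipsetsdoz.
Attach number plural sots- → sotsdipsetsdoz.
tense = future: zero marking, form stays sotsdipsetsdoz.
Attach aspect perfective so- → sosotsdipsetsdoz.
Apply vowel harmony: sosotsdipsetsdoz → sosotsdupsetsdoz.
Nasal assimilation: no change.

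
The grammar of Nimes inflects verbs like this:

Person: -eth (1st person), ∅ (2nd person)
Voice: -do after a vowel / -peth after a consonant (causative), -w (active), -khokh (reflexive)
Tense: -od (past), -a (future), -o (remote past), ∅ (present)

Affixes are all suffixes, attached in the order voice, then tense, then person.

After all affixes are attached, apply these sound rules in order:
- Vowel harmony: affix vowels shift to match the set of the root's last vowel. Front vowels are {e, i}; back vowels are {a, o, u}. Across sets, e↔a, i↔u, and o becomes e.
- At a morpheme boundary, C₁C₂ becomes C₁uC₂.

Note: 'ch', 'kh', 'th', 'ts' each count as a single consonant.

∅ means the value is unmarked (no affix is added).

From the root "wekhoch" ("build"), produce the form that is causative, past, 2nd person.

Attach voice causative -peth (after consonant 'ch') → wekhochpeth.
Attach tense past -od → wekhochpethod.
person = 2nd person: zero marking, form stays wekhochpethod.
Apply vowel harmony: wekhochpethod → wekhochpathod.
Apply epenthesis: wekhochpathod → wekhochupathod.

wekhochupathod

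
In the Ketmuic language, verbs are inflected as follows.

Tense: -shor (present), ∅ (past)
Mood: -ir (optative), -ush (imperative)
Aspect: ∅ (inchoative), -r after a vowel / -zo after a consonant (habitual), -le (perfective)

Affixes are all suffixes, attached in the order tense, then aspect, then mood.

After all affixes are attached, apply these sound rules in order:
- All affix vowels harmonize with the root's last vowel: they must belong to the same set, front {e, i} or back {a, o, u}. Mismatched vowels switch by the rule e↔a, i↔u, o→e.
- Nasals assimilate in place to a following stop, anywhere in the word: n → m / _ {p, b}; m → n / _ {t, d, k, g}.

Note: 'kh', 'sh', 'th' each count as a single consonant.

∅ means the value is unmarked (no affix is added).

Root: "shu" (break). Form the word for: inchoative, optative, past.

shuur

tense = past: zero marking, form stays shu.
aspect = inchoative: zero marking, form stays shu.
Attach mood optative -ir → shuir.
Apply vowel harmony: shuir → shuur.
Nasal assimilation: no change.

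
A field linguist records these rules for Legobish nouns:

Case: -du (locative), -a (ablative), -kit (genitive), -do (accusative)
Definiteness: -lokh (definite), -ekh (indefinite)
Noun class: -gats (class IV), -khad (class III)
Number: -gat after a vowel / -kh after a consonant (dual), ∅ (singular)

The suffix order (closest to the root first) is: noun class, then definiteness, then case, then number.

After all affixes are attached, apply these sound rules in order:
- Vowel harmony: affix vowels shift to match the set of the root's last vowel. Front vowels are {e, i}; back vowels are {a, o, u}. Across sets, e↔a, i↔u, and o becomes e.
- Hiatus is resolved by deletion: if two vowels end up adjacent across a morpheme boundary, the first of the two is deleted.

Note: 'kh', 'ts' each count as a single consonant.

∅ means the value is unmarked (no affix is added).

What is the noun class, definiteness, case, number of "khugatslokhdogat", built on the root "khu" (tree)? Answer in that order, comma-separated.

class IV, definite, accusative, dual

Segment: khu-gats-lokh-do-gat.
noun class: -gats → class IV.
definiteness: -lokh → definite.
case: -do → accusative.
number: -gat/kh → dual.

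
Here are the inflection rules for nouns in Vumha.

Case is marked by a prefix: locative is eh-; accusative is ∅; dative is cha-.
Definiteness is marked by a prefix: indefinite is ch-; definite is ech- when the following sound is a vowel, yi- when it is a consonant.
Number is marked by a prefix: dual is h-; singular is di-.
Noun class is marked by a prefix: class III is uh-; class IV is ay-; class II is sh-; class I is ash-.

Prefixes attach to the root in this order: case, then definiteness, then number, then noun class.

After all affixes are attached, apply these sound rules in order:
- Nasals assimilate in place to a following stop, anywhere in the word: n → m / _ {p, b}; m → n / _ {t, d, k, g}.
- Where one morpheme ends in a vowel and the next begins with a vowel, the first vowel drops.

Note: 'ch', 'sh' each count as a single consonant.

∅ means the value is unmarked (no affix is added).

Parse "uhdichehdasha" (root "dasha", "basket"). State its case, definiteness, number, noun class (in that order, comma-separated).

Segment: uh-di-ch-eh-dasha.
case: eh- → locative.
definiteness: ch- → indefinite.
number: di- → singular.
noun class: uh- → class III.

locative, indefinite, singular, class III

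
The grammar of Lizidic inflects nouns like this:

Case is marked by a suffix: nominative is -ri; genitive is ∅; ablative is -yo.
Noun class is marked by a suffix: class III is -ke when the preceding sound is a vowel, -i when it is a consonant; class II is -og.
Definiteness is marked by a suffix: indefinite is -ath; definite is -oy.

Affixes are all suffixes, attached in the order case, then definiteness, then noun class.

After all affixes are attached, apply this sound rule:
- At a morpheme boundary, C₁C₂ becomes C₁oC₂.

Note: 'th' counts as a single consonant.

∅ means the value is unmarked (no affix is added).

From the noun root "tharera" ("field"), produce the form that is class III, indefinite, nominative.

Attach case nominative -ri → tharerari.
Attach definiteness indefinite -ath → tharerariath.
Attach noun class class III -i (after consonant 'th') → tharerariathi.
Epenthesis: no change.

tharerariathi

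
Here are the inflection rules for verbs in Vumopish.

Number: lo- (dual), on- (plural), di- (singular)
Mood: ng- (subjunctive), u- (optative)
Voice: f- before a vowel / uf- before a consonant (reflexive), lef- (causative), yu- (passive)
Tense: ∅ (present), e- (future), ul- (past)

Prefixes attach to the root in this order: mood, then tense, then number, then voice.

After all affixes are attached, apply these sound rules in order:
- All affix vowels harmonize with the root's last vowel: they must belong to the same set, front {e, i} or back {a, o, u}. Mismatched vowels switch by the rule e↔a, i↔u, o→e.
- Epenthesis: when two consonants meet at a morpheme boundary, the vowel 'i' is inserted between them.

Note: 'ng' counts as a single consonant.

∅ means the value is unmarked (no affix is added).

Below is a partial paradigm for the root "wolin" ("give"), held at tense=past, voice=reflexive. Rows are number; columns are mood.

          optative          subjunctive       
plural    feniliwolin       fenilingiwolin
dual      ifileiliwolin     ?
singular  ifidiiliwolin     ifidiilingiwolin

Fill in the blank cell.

ifileilingiwolin

Attach mood subjunctive ng- → ngwolin.
Attach tense past ul- → ulngwolin.
Attach number dual lo- → loulngwolin.
Attach voice reflexive uf- (before consonant 'l') → ufloulngwolin.
Apply vowel harmony: ufloulngwolin → ifleilngwolin.
Apply epenthesis: ifleilngwolin → ifileilingiwolin.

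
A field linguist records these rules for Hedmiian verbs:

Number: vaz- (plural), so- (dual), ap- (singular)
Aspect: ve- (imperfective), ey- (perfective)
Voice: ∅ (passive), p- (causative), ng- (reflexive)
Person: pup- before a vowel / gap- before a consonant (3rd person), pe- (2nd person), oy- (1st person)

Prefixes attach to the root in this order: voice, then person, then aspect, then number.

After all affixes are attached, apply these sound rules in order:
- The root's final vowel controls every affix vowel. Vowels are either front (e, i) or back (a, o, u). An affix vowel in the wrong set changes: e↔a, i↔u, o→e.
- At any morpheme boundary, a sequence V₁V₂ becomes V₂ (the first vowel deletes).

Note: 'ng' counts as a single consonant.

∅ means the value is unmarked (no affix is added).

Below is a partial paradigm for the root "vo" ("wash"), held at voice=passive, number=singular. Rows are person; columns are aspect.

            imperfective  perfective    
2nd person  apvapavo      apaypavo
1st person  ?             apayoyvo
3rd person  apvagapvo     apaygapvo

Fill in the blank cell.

apvoyvo

voice = passive: zero marking, form stays vo.
Attach person 1st person oy- → oyvo.
Attach aspect imperfective ve- → veoyvo.
Attach number singular ap- → apveoyvo.
Apply vowel harmony: apveoyvo → apvaoyvo.
Apply vowel deletion: apvaoyvo → apvoyvo.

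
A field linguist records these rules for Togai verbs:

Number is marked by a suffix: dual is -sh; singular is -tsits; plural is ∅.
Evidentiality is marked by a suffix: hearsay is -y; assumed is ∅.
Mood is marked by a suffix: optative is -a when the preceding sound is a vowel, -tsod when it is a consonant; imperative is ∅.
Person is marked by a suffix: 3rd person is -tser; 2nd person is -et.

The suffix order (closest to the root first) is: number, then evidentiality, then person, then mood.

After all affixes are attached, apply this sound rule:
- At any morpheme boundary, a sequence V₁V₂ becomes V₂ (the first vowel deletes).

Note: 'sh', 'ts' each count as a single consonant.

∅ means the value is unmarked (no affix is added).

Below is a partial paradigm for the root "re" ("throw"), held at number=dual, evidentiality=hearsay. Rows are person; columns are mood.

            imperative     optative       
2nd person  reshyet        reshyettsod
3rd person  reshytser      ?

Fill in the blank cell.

reshytsertsod

Attach number dual -sh → resh.
Attach evidentiality hearsay -y → reshy.
Attach person 3rd person -tser → reshytser.
Attach mood optative -tsod (after consonant 'r') → reshytsertsod.
Vowel deletion: no change.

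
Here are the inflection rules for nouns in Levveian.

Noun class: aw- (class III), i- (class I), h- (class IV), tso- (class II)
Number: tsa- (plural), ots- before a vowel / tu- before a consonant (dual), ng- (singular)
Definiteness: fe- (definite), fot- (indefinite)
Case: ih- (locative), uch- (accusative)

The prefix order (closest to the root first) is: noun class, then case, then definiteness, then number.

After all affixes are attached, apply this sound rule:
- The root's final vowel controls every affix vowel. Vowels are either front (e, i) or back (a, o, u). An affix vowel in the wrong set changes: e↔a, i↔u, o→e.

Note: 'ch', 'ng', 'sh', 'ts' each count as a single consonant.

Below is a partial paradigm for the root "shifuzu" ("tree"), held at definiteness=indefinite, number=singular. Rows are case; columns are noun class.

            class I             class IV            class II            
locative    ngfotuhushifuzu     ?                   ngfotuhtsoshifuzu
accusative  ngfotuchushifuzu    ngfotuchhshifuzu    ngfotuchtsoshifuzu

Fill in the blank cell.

ngfotuhhshifuzu

Attach noun class class IV h- → hshifuzu.
Attach case locative ih- → ihhshifuzu.
Attach definiteness indefinite fot- → fotihhshifuzu.
Attach number singular ng- → ngfotihhshifuzu.
Apply vowel harmony: ngfotihhshifuzu → ngfotuhhshifuzu.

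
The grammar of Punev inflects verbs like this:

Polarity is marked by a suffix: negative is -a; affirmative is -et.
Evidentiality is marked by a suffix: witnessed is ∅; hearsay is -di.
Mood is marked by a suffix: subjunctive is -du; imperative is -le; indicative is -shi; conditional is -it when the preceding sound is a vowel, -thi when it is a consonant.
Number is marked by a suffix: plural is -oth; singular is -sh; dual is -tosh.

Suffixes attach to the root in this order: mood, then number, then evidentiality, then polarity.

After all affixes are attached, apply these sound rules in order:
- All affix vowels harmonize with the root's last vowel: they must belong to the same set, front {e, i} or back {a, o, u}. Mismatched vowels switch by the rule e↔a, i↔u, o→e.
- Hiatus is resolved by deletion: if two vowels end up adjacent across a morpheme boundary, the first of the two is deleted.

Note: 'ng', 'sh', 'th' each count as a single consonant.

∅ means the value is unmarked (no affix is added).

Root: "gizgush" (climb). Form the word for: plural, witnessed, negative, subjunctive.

gizgushdotha

Attach mood subjunctive -du → gizgushdu.
Attach number plural -oth → gizgushduoth.
evidentiality = witnessed: zero marking, form stays gizgushduoth.
Attach polarity negative -a → gizgushduotha.
Vowel harmony: no change.
Apply vowel deletion: gizgushduotha → gizgushdotha.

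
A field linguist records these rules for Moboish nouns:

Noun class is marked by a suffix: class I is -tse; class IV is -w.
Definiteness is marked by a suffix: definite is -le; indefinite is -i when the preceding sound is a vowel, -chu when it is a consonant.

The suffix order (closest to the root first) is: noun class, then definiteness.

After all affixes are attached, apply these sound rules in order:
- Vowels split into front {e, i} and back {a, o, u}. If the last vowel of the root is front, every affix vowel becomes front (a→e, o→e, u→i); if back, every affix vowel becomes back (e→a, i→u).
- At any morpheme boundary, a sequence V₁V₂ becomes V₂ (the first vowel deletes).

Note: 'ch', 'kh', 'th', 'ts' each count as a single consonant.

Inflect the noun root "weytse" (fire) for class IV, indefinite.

weytsewchi

Attach noun class class IV -w → weytsew.
Attach definiteness indefinite -chu (after consonant 'w') → weytsewchu.
Apply vowel harmony: weytsewchu → weytsewchi.
Vowel deletion: no change.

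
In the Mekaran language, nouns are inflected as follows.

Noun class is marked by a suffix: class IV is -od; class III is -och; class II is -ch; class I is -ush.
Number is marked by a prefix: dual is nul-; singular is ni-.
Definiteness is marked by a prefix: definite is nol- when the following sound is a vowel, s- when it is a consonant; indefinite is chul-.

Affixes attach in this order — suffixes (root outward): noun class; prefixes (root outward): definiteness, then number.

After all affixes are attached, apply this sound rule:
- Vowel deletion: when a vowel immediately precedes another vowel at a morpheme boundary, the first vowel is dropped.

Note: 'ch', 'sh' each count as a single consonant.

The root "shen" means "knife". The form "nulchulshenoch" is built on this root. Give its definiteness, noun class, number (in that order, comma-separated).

indefinite, class III, dual

Segment: nul-chul-shen-och.
definiteness: chul- → indefinite.
noun class: -och → class III.
number: nul- → dual.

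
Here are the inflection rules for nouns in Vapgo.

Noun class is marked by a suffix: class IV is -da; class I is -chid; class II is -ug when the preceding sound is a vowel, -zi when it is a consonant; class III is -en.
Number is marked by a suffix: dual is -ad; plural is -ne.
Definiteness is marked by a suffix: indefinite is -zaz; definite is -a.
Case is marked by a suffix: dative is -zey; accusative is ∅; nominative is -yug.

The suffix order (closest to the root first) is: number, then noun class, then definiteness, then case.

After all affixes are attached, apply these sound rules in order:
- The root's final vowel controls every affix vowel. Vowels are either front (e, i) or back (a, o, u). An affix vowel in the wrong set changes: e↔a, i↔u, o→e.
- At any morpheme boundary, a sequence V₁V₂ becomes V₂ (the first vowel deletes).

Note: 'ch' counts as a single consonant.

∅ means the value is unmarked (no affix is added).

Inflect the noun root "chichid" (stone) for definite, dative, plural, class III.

Attach number plural -ne → chichidne.
Attach noun class class III -en → chichidneen.
Attach definiteness definite -a → chichidneena.
Attach case dative -zey → chichidneenazey.
Apply vowel harmony: chichidneenazey → chichidneenezey.
Apply vowel deletion: chichidneenezey → chichidnenezey.

chichidnenezey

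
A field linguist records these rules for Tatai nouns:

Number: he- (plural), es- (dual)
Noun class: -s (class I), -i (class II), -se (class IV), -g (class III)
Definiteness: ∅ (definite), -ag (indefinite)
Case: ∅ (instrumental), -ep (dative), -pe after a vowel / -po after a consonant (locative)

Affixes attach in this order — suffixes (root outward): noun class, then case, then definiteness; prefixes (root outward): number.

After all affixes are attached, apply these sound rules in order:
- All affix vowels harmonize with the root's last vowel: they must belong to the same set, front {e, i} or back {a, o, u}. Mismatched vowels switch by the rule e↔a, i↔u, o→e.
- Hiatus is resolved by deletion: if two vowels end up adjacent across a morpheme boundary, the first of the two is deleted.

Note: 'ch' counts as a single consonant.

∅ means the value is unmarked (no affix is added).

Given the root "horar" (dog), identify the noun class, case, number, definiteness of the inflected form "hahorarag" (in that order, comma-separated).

class II, instrumental, plural, indefinite

Segment: he-horar-i-ag.
noun class: -i → class II.
case: ∅ → instrumental.
number: he- → plural.
definiteness: -ag → indefinite.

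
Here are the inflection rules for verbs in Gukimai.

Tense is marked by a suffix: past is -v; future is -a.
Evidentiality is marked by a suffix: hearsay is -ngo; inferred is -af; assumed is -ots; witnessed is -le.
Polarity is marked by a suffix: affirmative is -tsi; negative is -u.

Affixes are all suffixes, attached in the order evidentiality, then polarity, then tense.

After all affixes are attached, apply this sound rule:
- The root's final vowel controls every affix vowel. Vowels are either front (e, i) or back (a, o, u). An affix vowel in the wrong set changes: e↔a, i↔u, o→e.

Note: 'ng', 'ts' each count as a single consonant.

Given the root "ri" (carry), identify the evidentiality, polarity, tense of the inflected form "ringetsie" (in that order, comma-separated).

hearsay, affirmative, future

Segment: ri-ngo-tsi-a.
evidentiality: -ngo → hearsay.
polarity: -tsi → affirmative.
tense: -a → future.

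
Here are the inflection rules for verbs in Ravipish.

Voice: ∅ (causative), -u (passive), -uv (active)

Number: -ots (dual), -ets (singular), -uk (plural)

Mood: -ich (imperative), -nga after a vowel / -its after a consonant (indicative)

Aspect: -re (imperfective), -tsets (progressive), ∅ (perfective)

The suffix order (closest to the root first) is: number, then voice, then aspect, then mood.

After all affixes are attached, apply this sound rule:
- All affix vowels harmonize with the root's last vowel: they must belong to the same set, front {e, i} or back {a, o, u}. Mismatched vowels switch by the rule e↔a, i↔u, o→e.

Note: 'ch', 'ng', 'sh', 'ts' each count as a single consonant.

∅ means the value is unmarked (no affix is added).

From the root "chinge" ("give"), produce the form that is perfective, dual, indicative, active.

Attach number dual -ots → chingeots.
Attach voice active -uv → chingeotsuv.
aspect = perfective: zero marking, form stays chingeotsuv.
Attach mood indicative -its (after consonant 'v') → chingeotsuvits.
Apply vowel harmony: chingeotsuvits → chingeetsivits.

chingeetsivits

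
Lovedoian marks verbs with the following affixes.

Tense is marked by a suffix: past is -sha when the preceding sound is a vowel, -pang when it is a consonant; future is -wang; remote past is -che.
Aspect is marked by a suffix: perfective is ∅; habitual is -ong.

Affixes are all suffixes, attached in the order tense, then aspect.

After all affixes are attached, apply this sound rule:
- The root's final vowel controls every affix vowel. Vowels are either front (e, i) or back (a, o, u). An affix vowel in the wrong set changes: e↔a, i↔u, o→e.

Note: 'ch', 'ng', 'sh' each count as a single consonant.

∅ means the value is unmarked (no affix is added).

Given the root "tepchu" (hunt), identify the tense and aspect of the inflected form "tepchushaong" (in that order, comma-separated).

Segment: tepchu-sha-ong.
tense: -sha/pang → past.
aspect: -ong → habitual.

past, habitual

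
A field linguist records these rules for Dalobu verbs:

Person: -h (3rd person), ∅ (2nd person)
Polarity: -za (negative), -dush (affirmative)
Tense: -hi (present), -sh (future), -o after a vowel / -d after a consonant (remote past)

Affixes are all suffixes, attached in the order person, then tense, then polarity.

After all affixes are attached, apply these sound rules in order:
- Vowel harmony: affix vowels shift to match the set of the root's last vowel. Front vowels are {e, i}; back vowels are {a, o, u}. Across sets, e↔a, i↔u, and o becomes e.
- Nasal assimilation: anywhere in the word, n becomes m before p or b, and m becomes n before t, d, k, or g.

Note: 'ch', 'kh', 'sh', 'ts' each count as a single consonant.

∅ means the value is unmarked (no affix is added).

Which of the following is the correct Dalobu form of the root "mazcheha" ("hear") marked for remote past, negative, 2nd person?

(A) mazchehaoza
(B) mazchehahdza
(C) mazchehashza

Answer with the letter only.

A

person = 2nd person: zero marking, form stays mazcheha.
Attach tense remote past -o (after vowel 'a') → mazchehao.
Attach polarity negative -za → mazchehaoza.
Vowel harmony: no change.
Nasal assimilation: no change.
So the correct form is mazchehaoza, option (A).
(B) mazchehahdza is wrong: it uses 3rd person instead of 2nd person for person.
(C) mazchehashza is wrong: it uses future instead of remote past for tense.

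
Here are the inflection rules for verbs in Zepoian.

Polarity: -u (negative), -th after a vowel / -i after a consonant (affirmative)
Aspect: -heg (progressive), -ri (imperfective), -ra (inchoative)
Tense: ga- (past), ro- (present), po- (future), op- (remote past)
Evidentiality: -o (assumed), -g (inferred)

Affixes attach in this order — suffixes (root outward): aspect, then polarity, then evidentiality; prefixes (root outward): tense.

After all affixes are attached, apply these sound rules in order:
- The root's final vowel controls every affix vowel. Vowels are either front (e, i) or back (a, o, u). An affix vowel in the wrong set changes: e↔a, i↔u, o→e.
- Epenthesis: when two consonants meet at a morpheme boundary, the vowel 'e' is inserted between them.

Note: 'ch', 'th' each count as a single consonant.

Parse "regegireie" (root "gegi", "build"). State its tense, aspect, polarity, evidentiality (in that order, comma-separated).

present, inchoative, negative, assumed

Segment: ro-gegi-ra-u-o.
tense: ro- → present.
aspect: -ra → inchoative.
polarity: -u → negative.
evidentiality: -o → assumed.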